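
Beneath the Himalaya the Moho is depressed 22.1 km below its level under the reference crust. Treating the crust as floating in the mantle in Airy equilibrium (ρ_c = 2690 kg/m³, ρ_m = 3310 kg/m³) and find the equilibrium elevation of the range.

5.09 km

For local isostatic compensation: ρ_c h = (ρ_m − ρ_c) r.
h = r (ρ_m − ρ_c) / ρ_c = 22.1 km × (3310 − 2690) / 2690 = 5.09 km.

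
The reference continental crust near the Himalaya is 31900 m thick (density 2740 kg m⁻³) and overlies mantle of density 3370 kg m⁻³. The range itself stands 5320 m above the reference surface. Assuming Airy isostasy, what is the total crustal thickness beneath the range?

Root depth r = h ρ_c / (ρ_m − ρ_c) = 5320 m × 2740 / 630 = 23140 m.
Total thickness = T + h + r = 31900 m + 5320 m + 23140 m = 60400 m.

60400 m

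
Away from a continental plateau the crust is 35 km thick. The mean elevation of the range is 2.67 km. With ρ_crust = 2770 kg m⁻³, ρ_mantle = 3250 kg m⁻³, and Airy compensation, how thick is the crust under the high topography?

Root depth r = h ρ_c / (ρ_m − ρ_c) = 2.67 km × 2770 / 480 = 15.41 km.
Total thickness = T + h + r = 35 km + 2.67 km + 15.41 km = 53.1 km.

53.1 km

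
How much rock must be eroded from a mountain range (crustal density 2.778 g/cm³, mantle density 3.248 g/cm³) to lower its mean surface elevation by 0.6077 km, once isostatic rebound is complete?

Net drop Δ = e − u = e − e ρ_c/ρ_m = e (ρ_m − ρ_c)/ρ_m.
e = Δ ρ_m/(ρ_m − ρ_c) = 0.6077 km × 3.248/0.47 = 4.2 km.

4.2 km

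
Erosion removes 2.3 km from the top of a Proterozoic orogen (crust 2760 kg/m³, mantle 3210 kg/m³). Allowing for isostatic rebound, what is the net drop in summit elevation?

0.322 km

Rebound u = e ρ_c/ρ_m = 2.3 km × 2760/3210 = 1.978 km.
Net surface drop = e − u = 2.3 km − 1.978 km = e (ρ_m − ρ_c)/ρ_m = 0.322 km.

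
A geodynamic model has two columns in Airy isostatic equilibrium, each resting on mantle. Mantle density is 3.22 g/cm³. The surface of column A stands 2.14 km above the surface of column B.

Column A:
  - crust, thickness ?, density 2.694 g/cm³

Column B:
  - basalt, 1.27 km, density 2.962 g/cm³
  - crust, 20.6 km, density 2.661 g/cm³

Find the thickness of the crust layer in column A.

Take the compensation level at the base of the deeper column (depth z_c below the surface of column A) and equate Σ ρ_i t_i down to z_c; mantle fills any gap and the z_c terms cancel.
Column A: x×2.694 + (z_c − 0 − x)×3.22
Column B: 2.14×0 + 1.27×2.962 + 20.6×2.661 + (z_c − 2.14 − 21.87)×3.22
The z_c×3.22 term appears on both sides and cancels. Collect the known terms of each column as K = Σ(ρt)_known − 3.22 × (depth of known layers): K_A = 0 − 3.22×0 = 0; K_B = 58.57834 − 3.22×(2.14 + 21.87) = −18.73386.
Balance: K_A − x×(3.22 − 2.694) = K_B, so x = (K_A − K_B)/(3.22 − 2.694) = 18.7339/0.526 = 35.6 km.

35.6 km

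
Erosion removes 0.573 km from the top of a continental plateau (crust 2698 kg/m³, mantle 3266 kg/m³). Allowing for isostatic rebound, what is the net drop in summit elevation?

Rebound u = e ρ_c/ρ_m = 0.573 km × 2698/3266 = 0.4733 km.
Net surface drop = e − u = 0.573 km − 0.4733 km = e (ρ_m − ρ_c)/ρ_m = 0.0997 km.

0.0997 km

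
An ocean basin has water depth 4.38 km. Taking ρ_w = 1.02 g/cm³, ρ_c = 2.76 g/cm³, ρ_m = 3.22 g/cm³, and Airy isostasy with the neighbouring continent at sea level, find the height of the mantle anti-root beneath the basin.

By Archimedes' principle applied to the lithosphere: replacing crust with seawater at the top is compensated by replacing crust with mantle at the base: d (ρ_c − ρ_w) = a (ρ_m − ρ_c).
a = d (ρ_c − ρ_w)/(ρ_m − ρ_c) = 4.38 km × 1.74/0.46 = 16.6 km.

16.6 km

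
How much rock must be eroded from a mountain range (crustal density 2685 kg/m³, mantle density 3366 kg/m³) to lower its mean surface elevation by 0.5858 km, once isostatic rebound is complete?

2.9 km

Net drop Δ = e − u = e − e ρ_c/ρ_m = e (ρ_m − ρ_c)/ρ_m.
e = Δ ρ_m/(ρ_m − ρ_c) = 0.5858 km × 3366/681 = 2.9 km.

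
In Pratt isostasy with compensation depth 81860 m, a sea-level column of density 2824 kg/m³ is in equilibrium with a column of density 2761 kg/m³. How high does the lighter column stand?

1870 m

ρ_ref D = ρ (D + h) → h = D (ρ_ref − ρ)/ρ.
h = 81860 m × (2824 − 2761)/2761 = 1870 m.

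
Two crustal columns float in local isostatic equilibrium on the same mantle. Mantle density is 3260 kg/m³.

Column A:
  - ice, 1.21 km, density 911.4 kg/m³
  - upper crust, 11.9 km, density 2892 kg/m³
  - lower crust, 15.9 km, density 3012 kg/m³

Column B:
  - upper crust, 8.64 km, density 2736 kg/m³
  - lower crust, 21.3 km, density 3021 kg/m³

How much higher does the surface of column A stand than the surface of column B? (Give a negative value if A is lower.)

0.474 km

For any compensation level in the mantle, the mantle terms cancel and isostasy reduces to e = (Σt_A − Σt_B) − (Σ(ρt)_A − Σ(ρt)_B) / ρ_m.
Σt_A = 29.01 km; Σt_B = 29.94 km; Σ(ρt)_A = 83408.394; Σ(ρt)_B = 87986.34 (in km·kg/m³).
e = (29.01 − 29.94) − (83408.394 − 87986.34) / 3260 = 0.474 km.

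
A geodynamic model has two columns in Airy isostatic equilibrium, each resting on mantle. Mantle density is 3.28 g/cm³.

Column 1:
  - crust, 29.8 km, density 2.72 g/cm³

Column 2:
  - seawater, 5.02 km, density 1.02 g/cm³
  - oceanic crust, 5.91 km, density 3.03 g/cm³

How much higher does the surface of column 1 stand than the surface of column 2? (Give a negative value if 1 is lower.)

For any compensation level in the mantle, the mantle terms cancel and isostasy reduces to e = (Σt_1 − Σt_2) − (Σ(ρt)_1 − Σ(ρt)_2) / ρ_m.
Σt_1 = 29.8 km; Σt_2 = 10.93 km; Σ(ρt)_1 = 81.056; Σ(ρt)_2 = 23.0277 (in km·g/cm³).
e = (29.8 − 10.93) − (81.056 − 23.0277) / 3.28 = 1.18 km.

1.18 km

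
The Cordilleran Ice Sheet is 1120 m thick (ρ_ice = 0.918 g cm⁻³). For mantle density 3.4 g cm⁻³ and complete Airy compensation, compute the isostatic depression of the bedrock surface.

In Airy isostatic equilibrium: the ice load ρ_ice t is balanced by mantle displaced below, ρ_m s.
s = t ρ_ice / ρ_m = 1120 m × 0.918/3.4 = 302 m.

302 m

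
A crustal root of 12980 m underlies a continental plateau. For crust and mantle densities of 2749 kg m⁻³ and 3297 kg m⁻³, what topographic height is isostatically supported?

2590 m

Equating mass per unit area of the two columns: ρ_c h = (ρ_m − ρ_c) r.
h = r (ρ_m − ρ_c) / ρ_c = 12980 m × (3297 − 2749) / 2749 = 2590 m.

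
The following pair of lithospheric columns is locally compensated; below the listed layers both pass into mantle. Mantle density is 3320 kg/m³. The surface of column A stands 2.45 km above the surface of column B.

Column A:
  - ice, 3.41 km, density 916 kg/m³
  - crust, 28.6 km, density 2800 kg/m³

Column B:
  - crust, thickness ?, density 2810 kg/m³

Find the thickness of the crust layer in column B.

Take the compensation level at the base of the deeper column (depth z_c below the surface of column A) and equate Σ ρ_i t_i down to z_c; mantle fills any gap and the z_c terms cancel.
Column A: 3.41×916 + 28.6×2800 + (z_c − 32.01)×3320
Column B: 2.45×0 + x×2810 + (z_c − 2.45 − 0 − x)×3320
The z_c×3320 term appears on both sides and cancels. Collect the known terms of each column as K = Σ(ρt)_known − 3320 × (depth of known layers): K_A = 83203.56 − 3320×32.01 = −23069.64; K_B = 0 − 3320×(2.45 + 0) = −8134.
Balance: K_A = K_B − x×(3320 − 2810), so x = (K_B − K_A)/(3320 − 2810) = 14935.6/510 = 29.3 km.

29.3 km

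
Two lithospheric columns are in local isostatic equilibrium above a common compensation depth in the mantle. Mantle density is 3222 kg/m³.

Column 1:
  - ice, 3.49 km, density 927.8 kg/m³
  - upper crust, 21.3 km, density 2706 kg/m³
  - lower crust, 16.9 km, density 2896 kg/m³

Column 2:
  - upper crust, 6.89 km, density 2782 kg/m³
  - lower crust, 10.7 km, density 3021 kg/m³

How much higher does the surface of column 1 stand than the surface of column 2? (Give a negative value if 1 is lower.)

For any compensation level in the mantle, the mantle terms cancel and isostasy reduces to e = (Σt_1 − Σt_2) − (Σ(ρt)_1 − Σ(ρt)_2) / ρ_m.
Σt_1 = 41.69 km; Σt_2 = 17.59 km; Σ(ρt)_1 = 109818.222; Σ(ρt)_2 = 51492.68 (in km·kg/m³).
e = (41.69 − 17.59) − (109818.222 − 51492.68) / 3222 = 6 km.

6 km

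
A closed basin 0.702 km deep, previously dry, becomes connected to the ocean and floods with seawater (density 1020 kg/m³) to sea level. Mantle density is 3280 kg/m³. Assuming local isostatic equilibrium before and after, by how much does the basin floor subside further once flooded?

0.317 km

After flooding the water column is d + s deep. Its weight must equal the weight of mantle displaced by the extra subsidence s: (d + s) ρ_w = s ρ_m.
s = d ρ_w / (ρ_m − ρ_w) = 0.702 km × 1020/(3280 − 1020) = 0.317 km.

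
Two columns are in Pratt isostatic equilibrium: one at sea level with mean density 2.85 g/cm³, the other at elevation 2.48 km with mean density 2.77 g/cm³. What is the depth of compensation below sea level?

ρ_ref D = ρ (D + h) → D (ρ_ref − ρ) = ρ h.
D = ρ h/(ρ_ref − ρ) = 2.77 × 2.48 km/(2.85 − 2.77) = 85.9 km.

85.9 km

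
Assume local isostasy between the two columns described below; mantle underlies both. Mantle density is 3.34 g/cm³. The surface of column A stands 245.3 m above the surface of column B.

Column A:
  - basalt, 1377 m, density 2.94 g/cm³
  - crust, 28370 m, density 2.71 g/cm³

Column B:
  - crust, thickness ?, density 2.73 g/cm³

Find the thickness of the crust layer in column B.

Take the compensation level at the base of the deeper column (depth z_c below the surface of column A) and equate Σ ρ_i t_i down to z_c; mantle fills any gap and the z_c terms cancel.
Column A: 1377×2.94 + 28370×2.71 + (z_c − 29747)×3.34
Column B: 245.3×0 + x×2.73 + (z_c − 245.3 − 0 − x)×3.34
The z_c×3.34 term appears on both sides and cancels. Collect the known terms of each column as K = Σ(ρt)_known − 3.34 × (depth of known layers): K_A = 80931.08 − 3.34×29747 = −18423.9; K_B = 0 − 3.34×(245.3 + 0) = −819.302.
Balance: K_A = K_B − x×(3.34 − 2.73), so x = (K_B − K_A)/(3.34 − 2.73) = 17604.6/0.61 = 28900 m.

28900 m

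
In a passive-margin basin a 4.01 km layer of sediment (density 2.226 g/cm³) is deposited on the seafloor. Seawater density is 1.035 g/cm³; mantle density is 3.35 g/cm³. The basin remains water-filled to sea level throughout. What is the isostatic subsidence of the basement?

2.06 km

Submarine loading: the sediment displaces seawater, and the subsidence is in turn flooded, so s (ρ_m − ρ_w) = t (ρ_sed − ρ_w).
s = 4.01 km × (2.226 − 1.035) / (3.35 − 1.035) = 2.06 km.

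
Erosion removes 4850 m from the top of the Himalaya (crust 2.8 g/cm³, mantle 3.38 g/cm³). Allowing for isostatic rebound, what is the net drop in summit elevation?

Rebound u = e ρ_c/ρ_m = 4850 m × 2.8/3.38 = 4018 m.
Net surface drop = e − u = 4850 m − 4018 m = e (ρ_m − ρ_c)/ρ_m = 832 m.

832 m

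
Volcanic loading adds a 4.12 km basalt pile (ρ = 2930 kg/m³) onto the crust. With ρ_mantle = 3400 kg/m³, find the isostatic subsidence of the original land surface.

Subaerial loading: s = t ρ_load / ρ_m.
s = 4.12 km × 2930/3400 = 3.55 km.

3.55 km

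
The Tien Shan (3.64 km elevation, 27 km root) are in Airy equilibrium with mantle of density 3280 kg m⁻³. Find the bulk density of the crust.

ρ_c h = (ρ_m − ρ_c) r → ρ_c (h + r) = ρ_m r → ρ_c = ρ_m r / (h + r).
ρ_c = 3280 × 27 km / (3.64 km + 27 km) = 2890 kg m⁻³.

2890 kg m⁻³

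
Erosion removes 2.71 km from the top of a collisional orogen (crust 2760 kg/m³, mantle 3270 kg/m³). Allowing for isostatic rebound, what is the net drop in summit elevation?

0.423 km

Rebound u = e ρ_c/ρ_m = 2.71 km × 2760/3270 = 2.287 km.
Net surface drop = e − u = 2.71 km − 2.287 km = e (ρ_m − ρ_c)/ρ_m = 0.423 km.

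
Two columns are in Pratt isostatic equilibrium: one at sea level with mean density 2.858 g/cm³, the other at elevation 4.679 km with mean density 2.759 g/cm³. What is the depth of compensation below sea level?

ρ_ref D = ρ (D + h) → D (ρ_ref − ρ) = ρ h.
D = ρ h/(ρ_ref − ρ) = 2.759 × 4.679 km/(2.858 − 2.759) = 130 km.

130 km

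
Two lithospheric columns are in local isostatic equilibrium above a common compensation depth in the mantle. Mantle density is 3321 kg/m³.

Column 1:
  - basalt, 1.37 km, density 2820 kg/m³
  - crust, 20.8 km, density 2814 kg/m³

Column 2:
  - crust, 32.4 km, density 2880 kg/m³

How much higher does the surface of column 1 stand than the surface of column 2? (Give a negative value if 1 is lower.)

For any compensation level in the mantle, the mantle terms cancel and isostasy reduces to e = (Σt_1 − Σt_2) − (Σ(ρt)_1 − Σ(ρt)_2) / ρ_m.
Σt_1 = 22.17 km; Σt_2 = 32.4 km; Σ(ρt)_1 = 62394.6; Σ(ρt)_2 = 93312 (in km·kg/m³).
e = (22.17 − 32.4) − (62394.6 − 93312) / 3321 = −0.92 km.

−0.92 km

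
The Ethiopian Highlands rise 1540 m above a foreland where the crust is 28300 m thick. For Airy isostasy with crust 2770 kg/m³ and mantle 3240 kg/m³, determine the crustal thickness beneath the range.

Root depth r = h ρ_c / (ρ_m − ρ_c) = 1540 m × 2770 / 470 = 9076 m.
Total thickness = T + h + r = 28300 m + 1540 m + 9076 m = 38900 m.

38900 m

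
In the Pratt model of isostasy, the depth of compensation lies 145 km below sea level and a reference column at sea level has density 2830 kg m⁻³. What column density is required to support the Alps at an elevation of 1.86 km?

2790 kg m⁻³

Pratt balance: ρ_ref D = ρ (D + h).
ρ = ρ_ref D/(D + h) = 2830 × 145 km/(145 km + 1.86 km) = 2790 kg m⁻³.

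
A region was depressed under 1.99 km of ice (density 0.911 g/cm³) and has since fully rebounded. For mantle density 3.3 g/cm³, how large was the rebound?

Removing the load lets mantle flow back in; uplift u satisfies ρ_ice t = ρ_m u.
u = t ρ_ice/ρ_m = 1.99 km × 0.911/3.3 = 0.549 km.

0.549 km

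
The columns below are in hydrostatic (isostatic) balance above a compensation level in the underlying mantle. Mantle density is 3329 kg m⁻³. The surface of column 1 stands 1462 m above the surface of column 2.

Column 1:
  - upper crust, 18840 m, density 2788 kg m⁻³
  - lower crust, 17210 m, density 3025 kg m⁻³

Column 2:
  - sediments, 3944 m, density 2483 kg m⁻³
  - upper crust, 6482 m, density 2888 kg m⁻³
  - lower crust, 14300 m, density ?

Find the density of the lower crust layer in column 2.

Take the compensation level at the base of the deeper column (depth z_c below the surface of column 1) and equate Σ ρ_i t_i down to z_c; mantle fills any gap and the z_c terms cancel.
Column 1: 18840×2788 + 17210×3025 + (z_c − 36050)×3329
Column 2: 1462×0 + 3944×2483 + 6482×2888 + 14300×ρ + (z_c − 1462 − 24726)×3329
The z_c×3329 term appears on both sides and cancels. Collect the known terms of each column as K = Σ(ρt)_known − 3329 × (depth of known layers): K_1 = 104586170 − 3329×36050 = −15424280; K_2 = 28512968 − 3329×(1462 + 24726) = −58666884.
Balance: K_1 = K_2 + 14300×ρ, so ρ = (K_1 − K_2)/14300 = 43242600/14300 = 3020 kg m⁻³.

3020 kg m⁻³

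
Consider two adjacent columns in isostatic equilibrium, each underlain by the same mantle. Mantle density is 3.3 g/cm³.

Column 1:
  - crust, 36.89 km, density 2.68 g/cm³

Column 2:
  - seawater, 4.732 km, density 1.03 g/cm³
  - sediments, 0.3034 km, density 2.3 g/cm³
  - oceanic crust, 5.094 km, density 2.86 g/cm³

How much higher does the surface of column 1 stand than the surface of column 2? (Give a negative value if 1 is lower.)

For any compensation level in the mantle, the mantle terms cancel and isostasy reduces to e = (Σt_1 − Σt_2) − (Σ(ρt)_1 − Σ(ρt)_2) / ρ_m.
Σt_1 = 36.89 km; Σt_2 = 10.1294 km; Σ(ρt)_1 = 98.8652; Σ(ρt)_2 = 20.14062 (in km·g/cm³).
e = (36.89 − 10.1294) − (98.8652 − 20.14062) / 3.3 = 2.9 km.

2.9 km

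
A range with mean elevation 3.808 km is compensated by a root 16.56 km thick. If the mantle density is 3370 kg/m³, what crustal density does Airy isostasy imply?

ρ_c h = (ρ_m − ρ_c) r → ρ_c (h + r) = ρ_m r → ρ_c = ρ_m r / (h + r).
ρ_c = 3370 × 16.56 km / (3.808 km + 16.56 km) = 2740 kg/m³.

2740 kg/m³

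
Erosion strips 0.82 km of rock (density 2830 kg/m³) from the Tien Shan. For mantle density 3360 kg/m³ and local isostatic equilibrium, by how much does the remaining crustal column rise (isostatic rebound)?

0.691 km

Unloading: uplift u = e ρ_c/ρ_m = 0.82 km × 2830/3360 = 0.691 km.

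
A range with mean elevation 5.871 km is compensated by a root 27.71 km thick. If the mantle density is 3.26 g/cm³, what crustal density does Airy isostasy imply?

ρ_c h = (ρ_m − ρ_c) r → ρ_c (h + r) = ρ_m r → ρ_c = ρ_m r / (h + r).
ρ_c = 3.26 × 27.71 km / (5.871 km + 27.71 km) = 2.69 g/cm³.

2.69 g/cm³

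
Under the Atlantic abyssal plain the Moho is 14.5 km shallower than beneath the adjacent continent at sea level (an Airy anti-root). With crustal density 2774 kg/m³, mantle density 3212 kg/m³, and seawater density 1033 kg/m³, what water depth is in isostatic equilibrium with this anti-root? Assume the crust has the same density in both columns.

Replacing a thickness d of crust by seawater at the top must be balanced by replacing crust with mantle at the base: d (ρ_c − ρ_w) = a (ρ_m − ρ_c).
d = a (ρ_m − ρ_c)/(ρ_c − ρ_w) = 14.5 km × 438/1741 = 3.65 km.

3.65 km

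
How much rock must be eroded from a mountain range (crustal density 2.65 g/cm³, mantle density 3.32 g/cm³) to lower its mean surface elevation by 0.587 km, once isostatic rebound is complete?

2.91 km

Net drop Δ = e − u = e − e ρ_c/ρ_m = e (ρ_m − ρ_c)/ρ_m.
e = Δ ρ_m/(ρ_m − ρ_c) = 0.587 km × 3.32/0.67 = 2.91 km.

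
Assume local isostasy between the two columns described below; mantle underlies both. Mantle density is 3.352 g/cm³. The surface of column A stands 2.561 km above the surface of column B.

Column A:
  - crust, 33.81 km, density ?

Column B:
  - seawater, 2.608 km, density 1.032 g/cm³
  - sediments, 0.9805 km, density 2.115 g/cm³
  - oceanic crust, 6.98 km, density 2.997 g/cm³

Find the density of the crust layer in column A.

2.81 g/cm³

Take the compensation level at the base of the deeper column (depth z_c below the surface of column A) and equate Σ ρ_i t_i down to z_c; mantle fills any gap and the z_c terms cancel.
Column A: 33.81×ρ + (z_c − 33.81)×3.352
Column B: 2.561×0 + 2.608×1.032 + 0.9805×2.115 + 6.98×2.997 + (z_c − 2.561 − 10.5685)×3.352
The z_c×3.352 term appears on both sides and cancels. Collect the known terms of each column as K = Σ(ρt)_known − 3.352 × (depth of known layers): K_A = 0 − 3.352×33.81 = −113.33112; K_B = 25.6842735 − 3.352×(2.561 + 10.5685) = −18.3258105.
Balance: K_A + 33.81×ρ = K_B, so ρ = (K_B − K_A)/33.81 = 95.0053/33.81 = 2.81 g/cm³.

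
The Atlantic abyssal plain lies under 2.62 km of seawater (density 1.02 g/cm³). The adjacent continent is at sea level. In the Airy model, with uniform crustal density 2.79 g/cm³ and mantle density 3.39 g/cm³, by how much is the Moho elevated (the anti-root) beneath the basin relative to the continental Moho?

Balancing pressure at the compensation depth: replacing crust with seawater at the top is compensated by replacing crust with mantle at the base: d (ρ_c − ρ_w) = a (ρ_m − ρ_c).
a = d (ρ_c − ρ_w)/(ρ_m − ρ_c) = 2.62 km × 1.77/0.6 = 7.73 km.

7.73 km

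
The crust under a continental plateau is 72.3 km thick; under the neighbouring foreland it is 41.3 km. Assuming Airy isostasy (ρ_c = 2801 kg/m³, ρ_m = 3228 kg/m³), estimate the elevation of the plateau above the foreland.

4.1 km

Excess crust Δ = 72.3 km − 41.3 km = 31 km, split between elevation h and root r with h + r = Δ.
Airy balance ρ_c h = (ρ_m − ρ_c) r gives r = h ρ_c/(ρ_m − ρ_c), so h (1 + ρ_c/(ρ_m − ρ_c)) = Δ, i.e. h = Δ (ρ_m − ρ_c)/ρ_m.
h = 31 km × 427/3228 = 4.1 km.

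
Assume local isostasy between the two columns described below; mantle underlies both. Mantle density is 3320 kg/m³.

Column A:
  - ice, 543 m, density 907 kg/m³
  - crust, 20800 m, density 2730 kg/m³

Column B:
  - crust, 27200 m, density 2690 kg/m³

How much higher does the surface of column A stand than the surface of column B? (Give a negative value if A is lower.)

For any compensation level in the mantle, the mantle terms cancel and isostasy reduces to e = (Σt_A − Σt_B) − (Σ(ρt)_A − Σ(ρt)_B) / ρ_m.
Σt_A = 21343 m; Σt_B = 27200 m; Σ(ρt)_A = 57276501; Σ(ρt)_B = 73168000 (in m·kg/m³).
e = (21343 − 27200) − (57276501 − 73168000) / 3320 = −1070 m.

−1070 m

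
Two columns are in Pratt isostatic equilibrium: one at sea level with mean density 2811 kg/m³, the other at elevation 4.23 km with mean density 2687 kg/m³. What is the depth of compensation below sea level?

ρ_ref D = ρ (D + h) → D (ρ_ref − ρ) = ρ h.
D = ρ h/(ρ_ref − ρ) = 2687 × 4.23 km/(2811 − 2687) = 91.7 km.

91.7 km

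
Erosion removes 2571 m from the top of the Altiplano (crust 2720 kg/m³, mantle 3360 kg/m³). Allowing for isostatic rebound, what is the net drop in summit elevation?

490 m

Rebound u = e ρ_c/ρ_m = 2571 m × 2720/3360 = 2081 m.
Net surface drop = e − u = 2571 m − 2081 m = e (ρ_m − ρ_c)/ρ_m = 490 m.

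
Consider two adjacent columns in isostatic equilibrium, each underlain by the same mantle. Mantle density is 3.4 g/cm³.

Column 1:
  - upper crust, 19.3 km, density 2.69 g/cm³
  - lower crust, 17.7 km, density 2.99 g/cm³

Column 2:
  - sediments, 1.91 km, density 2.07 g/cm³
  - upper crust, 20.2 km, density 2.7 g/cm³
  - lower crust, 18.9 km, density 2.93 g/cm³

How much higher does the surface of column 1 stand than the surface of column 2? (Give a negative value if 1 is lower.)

For any compensation level in the mantle, the mantle terms cancel and isostasy reduces to e = (Σt_1 − Σt_2) − (Σ(ρt)_1 − Σ(ρt)_2) / ρ_m.
Σt_1 = 37 km; Σt_2 = 41.01 km; Σ(ρt)_1 = 104.84; Σ(ρt)_2 = 113.8707 (in km·g/cm³).
e = (37 − 41.01) − (104.84 − 113.8707) / 3.4 = −1.35 km.

−1.35 km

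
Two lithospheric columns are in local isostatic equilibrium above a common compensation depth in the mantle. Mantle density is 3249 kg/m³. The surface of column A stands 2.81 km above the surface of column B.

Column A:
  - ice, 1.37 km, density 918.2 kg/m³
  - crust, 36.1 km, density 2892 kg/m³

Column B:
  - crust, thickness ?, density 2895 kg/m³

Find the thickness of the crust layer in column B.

19.6 km

Take the compensation level at the base of the deeper column (depth z_c below the surface of column A) and equate Σ ρ_i t_i down to z_c; mantle fills any gap and the z_c terms cancel.
Column A: 1.37×918.2 + 36.1×2892 + (z_c − 37.47)×3249
Column B: 2.81×0 + x×2895 + (z_c − 2.81 − 0 − x)×3249
The z_c×3249 term appears on both sides and cancels. Collect the known terms of each column as K = Σ(ρt)_known − 3249 × (depth of known layers): K_A = 105659.134 − 3249×37.47 = −16080.896; K_B = 0 − 3249×(2.81 + 0) = −9129.69.
Balance: K_A = K_B − x×(3249 − 2895), so x = (K_B − K_A)/(3249 − 2895) = 6951.21/354 = 19.6 km.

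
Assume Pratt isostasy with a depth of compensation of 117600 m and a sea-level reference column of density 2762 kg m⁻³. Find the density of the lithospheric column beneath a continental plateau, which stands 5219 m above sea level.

2640 kg m⁻³

Pratt balance: ρ_ref D = ρ (D + h).
ρ = ρ_ref D/(D + h) = 2762 × 117600 m/(117600 m + 5219 m) = 2640 kg m⁻³.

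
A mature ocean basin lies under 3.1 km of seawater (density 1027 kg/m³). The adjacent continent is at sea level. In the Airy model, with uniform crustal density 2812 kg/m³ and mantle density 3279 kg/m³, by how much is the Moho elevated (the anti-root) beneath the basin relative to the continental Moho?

Equating mass per unit area of the two columns: replacing crust with seawater at the top is compensated by replacing crust with mantle at the base: d (ρ_c − ρ_w) = a (ρ_m − ρ_c).
a = d (ρ_c − ρ_w)/(ρ_m − ρ_c) = 3.1 km × 1785/467 = 11.8 km.

11.8 km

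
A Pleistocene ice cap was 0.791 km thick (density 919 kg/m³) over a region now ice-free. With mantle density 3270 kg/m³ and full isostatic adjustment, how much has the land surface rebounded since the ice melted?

0.222 km

Removing the load lets mantle flow back in; uplift u satisfies ρ_ice t = ρ_m u.
u = t ρ_ice/ρ_m = 0.791 km × 919/3270 = 0.222 km.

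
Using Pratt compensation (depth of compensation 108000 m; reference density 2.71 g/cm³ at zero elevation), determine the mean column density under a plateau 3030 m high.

2.64 g/cm³

Pratt balance: ρ_ref D = ρ (D + h).
ρ = ρ_ref D/(D + h) = 2.71 × 108000 m/(108000 m + 3030 m) = 2.64 g/cm³.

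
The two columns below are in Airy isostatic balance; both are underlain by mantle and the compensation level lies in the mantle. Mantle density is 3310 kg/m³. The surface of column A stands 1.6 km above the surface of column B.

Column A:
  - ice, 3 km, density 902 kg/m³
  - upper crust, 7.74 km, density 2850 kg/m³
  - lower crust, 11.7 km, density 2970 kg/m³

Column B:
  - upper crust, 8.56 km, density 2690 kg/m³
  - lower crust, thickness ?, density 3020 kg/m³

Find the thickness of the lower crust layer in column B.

14.3 km

Take the compensation level at the base of the deeper column (depth z_c below the surface of column A) and equate Σ ρ_i t_i down to z_c; mantle fills any gap and the z_c terms cancel.
Column A: 3×902 + 7.74×2850 + 11.7×2970 + (z_c − 22.44)×3310
Column B: 1.6×0 + 8.56×2690 + x×3020 + (z_c − 1.6 − 8.56 − x)×3310
The z_c×3310 term appears on both sides and cancels. Collect the known terms of each column as K = Σ(ρt)_known − 3310 × (depth of known layers): K_A = 59514 − 3310×22.44 = −14762.4; K_B = 23026.4 − 3310×(1.6 + 8.56) = −10603.2.
Balance: K_A = K_B − x×(3310 − 3020), so x = (K_B − K_A)/(3310 − 3020) = 4159.2/290 = 14.3 km.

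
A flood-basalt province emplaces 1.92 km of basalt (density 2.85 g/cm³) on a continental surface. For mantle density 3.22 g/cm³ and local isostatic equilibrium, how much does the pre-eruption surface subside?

Subaerial loading: s = t ρ_load / ρ_m.
s = 1.92 km × 2.85/3.22 = 1.7 km.

1.7 km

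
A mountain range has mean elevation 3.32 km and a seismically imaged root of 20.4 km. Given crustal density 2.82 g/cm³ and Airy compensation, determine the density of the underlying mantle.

3.28 g/cm³

Airy balance: ρ_c h = (ρ_m − ρ_c) r → ρ_m = ρ_c (1 + h/r).
ρ_m = 2.82 × (1 + 3.32 km/20.4 km) = 3.28 g/cm³.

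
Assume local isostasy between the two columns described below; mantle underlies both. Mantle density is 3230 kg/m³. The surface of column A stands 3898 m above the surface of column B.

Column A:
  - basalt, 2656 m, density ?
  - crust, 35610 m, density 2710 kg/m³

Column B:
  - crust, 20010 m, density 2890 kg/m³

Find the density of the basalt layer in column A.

Take the compensation level at the base of the deeper column (depth z_c below the surface of column A) and equate Σ ρ_i t_i down to z_c; mantle fills any gap and the z_c terms cancel.
Column A: 2656×ρ + 35610×2710 + (z_c − 38266)×3230
Column B: 3898×0 + 20010×2890 + (z_c − 3898 − 20010)×3230
The z_c×3230 term appears on both sides and cancels. Collect the known terms of each column as K = Σ(ρt)_known − 3230 × (depth of known layers): K_A = 96503100 − 3230×38266 = −27096080; K_B = 57828900 − 3230×(3898 + 20010) = −19393940.
Balance: K_A + 2656×ρ = K_B, so ρ = (K_B − K_A)/2656 = 7702140/2656 = 2900 kg/m³.

2900 kg/m³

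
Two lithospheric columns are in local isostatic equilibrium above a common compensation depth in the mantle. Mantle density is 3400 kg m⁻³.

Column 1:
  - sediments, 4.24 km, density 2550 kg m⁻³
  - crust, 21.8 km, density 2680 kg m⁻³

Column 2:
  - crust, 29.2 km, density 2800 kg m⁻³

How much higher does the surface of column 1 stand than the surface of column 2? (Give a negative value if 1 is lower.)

For any compensation level in the mantle, the mantle terms cancel and isostasy reduces to e = (Σt_1 − Σt_2) − (Σ(ρt)_1 − Σ(ρt)_2) / ρ_m.
Σt_1 = 26.04 km; Σt_2 = 29.2 km; Σ(ρt)_1 = 69236; Σ(ρt)_2 = 81760 (in km·kg m⁻³).
e = (26.04 − 29.2) − (69236 − 81760) / 3400 = 0.524 km.

0.524 km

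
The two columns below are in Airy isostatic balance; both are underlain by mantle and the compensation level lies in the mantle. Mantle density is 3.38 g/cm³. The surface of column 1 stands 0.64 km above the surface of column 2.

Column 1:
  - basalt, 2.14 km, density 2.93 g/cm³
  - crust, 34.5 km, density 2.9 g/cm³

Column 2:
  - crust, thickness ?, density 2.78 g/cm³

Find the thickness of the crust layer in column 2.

25.6 km

Take the compensation level at the base of the deeper column (depth z_c below the surface of column 1) and equate Σ ρ_i t_i down to z_c; mantle fills any gap and the z_c terms cancel.
Column 1: 2.14×2.93 + 34.5×2.9 + (z_c − 36.64)×3.38
Column 2: 0.64×0 + x×2.78 + (z_c − 0.64 − 0 − x)×3.38
The z_c×3.38 term appears on both sides and cancels. Collect the known terms of each column as K = Σ(ρt)_known − 3.38 × (depth of known layers): K_1 = 106.3202 − 3.38×36.64 = −17.523; K_2 = 0 − 3.38×(0.64 + 0) = −2.1632.
Balance: K_1 = K_2 − x×(3.38 − 2.78), so x = (K_2 − K_1)/(3.38 − 2.78) = 15.3598/0.6 = 25.6 km.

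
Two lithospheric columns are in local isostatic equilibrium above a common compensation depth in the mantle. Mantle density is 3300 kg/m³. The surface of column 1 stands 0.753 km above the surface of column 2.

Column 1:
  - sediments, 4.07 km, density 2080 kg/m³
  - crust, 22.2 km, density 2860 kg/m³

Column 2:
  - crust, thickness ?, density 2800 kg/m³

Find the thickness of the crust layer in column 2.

24.5 km

Take the compensation level at the base of the deeper column (depth z_c below the surface of column 1) and equate Σ ρ_i t_i down to z_c; mantle fills any gap and the z_c terms cancel.
Column 1: 4.07×2080 + 22.2×2860 + (z_c − 26.27)×3300
Column 2: 0.753×0 + x×2800 + (z_c − 0.753 − 0 − x)×3300
The z_c×3300 term appears on both sides and cancels. Collect the known terms of each column as K = Σ(ρt)_known − 3300 × (depth of known layers): K_1 = 71957.6 − 3300×26.27 = −14733.4; K_2 = 0 − 3300×(0.753 + 0) = −2484.9.
Balance: K_1 = K_2 − x×(3300 − 2800), so x = (K_2 − K_1)/(3300 − 2800) = 12248.5/500 = 24.5 km.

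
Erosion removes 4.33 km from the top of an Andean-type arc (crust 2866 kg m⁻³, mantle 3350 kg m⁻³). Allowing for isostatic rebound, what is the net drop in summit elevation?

Rebound u = e ρ_c/ρ_m = 4.33 km × 2866/3350 = 3.704 km.
Net surface drop = e − u = 4.33 km − 3.704 km = e (ρ_m − ρ_c)/ρ_m = 0.626 km.

0.626 km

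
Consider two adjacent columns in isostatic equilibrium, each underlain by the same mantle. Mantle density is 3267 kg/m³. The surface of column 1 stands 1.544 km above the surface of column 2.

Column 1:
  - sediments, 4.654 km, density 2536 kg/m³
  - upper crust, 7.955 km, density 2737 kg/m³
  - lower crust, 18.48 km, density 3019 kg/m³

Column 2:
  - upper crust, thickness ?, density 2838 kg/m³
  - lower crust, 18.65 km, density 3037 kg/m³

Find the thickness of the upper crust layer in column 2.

6.68 km

Take the compensation level at the base of the deeper column (depth z_c below the surface of column 1) and equate Σ ρ_i t_i down to z_c; mantle fills any gap and the z_c terms cancel.
Column 1: 4.654×2536 + 7.955×2737 + 18.48×3019 + (z_c − 31.089)×3267
Column 2: 1.544×0 + x×2838 + 18.65×3037 + (z_c − 1.544 − 18.65 − x)×3267
The z_c×3267 term appears on both sides and cancels. Collect the known terms of each column as K = Σ(ρt)_known − 3267 × (depth of known layers): K_1 = 89366.499 − 3267×31.089 = −12201.264; K_2 = 56640.05 − 3267×(1.544 + 18.65) = −9333.748.
Balance: K_1 = K_2 − x×(3267 − 2838), so x = (K_2 − K_1)/(3267 − 2838) = 2867.52/429 = 6.68 km.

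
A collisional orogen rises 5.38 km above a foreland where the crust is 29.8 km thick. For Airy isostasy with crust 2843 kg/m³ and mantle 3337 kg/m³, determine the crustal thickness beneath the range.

Root depth r = h ρ_c / (ρ_m − ρ_c) = 5.38 km × 2843 / 494 = 30.96 km.
Total thickness = T + h + r = 29.8 km + 5.38 km + 30.96 km = 66.1 km.

66.1 km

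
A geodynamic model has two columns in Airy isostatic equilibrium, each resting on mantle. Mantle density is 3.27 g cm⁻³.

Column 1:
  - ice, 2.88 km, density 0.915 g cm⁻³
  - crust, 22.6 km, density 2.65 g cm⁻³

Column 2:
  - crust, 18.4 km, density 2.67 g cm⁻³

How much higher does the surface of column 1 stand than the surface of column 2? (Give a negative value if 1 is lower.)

2.98 km

For any compensation level in the mantle, the mantle terms cancel and isostasy reduces to e = (Σt_1 − Σt_2) − (Σ(ρt)_1 − Σ(ρt)_2) / ρ_m.
Σt_1 = 25.48 km; Σt_2 = 18.4 km; Σ(ρt)_1 = 62.5252; Σ(ρt)_2 = 49.128 (in km·g cm⁻³).
e = (25.48 − 18.4) − (62.5252 − 49.128) / 3.27 = 2.98 km.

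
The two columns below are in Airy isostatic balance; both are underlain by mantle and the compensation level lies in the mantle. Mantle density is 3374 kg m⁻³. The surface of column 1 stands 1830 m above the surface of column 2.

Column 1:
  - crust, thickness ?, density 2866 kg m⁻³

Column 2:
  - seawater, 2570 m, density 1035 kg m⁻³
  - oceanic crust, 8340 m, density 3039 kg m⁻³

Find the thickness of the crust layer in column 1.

29500 m

Take the compensation level at the base of the deeper column (depth z_c below the surface of column 1) and equate Σ ρ_i t_i down to z_c; mantle fills any gap and the z_c terms cancel.
Column 1: x×2866 + (z_c − 0 − x)×3374
Column 2: 1830×0 + 2570×1035 + 8340×3039 + (z_c − 1830 − 10910)×3374
The z_c×3374 term appears on both sides and cancels. Collect the known terms of each column as K = Σ(ρt)_known − 3374 × (depth of known layers): K_1 = 0 − 3374×0 = 0; K_2 = 28005210 − 3374×(1830 + 10910) = −14979550.
Balance: K_1 − x×(3374 − 2866) = K_2, so x = (K_1 − K_2)/(3374 − 2866) = 14979600/508 = 29500 m.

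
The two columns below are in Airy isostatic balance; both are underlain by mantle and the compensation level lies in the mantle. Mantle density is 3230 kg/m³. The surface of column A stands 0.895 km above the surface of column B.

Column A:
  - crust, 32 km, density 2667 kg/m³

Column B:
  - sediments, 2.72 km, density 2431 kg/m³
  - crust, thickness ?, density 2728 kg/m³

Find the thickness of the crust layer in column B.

Take the compensation level at the base of the deeper column (depth z_c below the surface of column A) and equate Σ ρ_i t_i down to z_c; mantle fills any gap and the z_c terms cancel.
Column A: 32×2667 + (z_c − 32)×3230
Column B: 0.895×0 + 2.72×2431 + x×2728 + (z_c − 0.895 − 2.72 − x)×3230
The z_c×3230 term appears on both sides and cancels. Collect the known terms of each column as K = Σ(ρt)_known − 3230 × (depth of known layers): K_A = 85344 − 3230×32 = −18016; K_B = 6612.32 − 3230×(0.895 + 2.72) = −5064.13.
Balance: K_A = K_B − x×(3230 − 2728), so x = (K_B − K_A)/(3230 − 2728) = 12951.9/502 = 25.8 km.

25.8 km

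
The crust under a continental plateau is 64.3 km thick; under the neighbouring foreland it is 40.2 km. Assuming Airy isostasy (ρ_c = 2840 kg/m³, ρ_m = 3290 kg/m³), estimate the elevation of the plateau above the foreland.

Excess crust Δ = 64.3 km − 40.2 km = 24.1 km, split between elevation h and root r with h + r = Δ.
Airy balance ρ_c h = (ρ_m − ρ_c) r gives r = h ρ_c/(ρ_m − ρ_c), so h (1 + ρ_c/(ρ_m − ρ_c)) = Δ, i.e. h = Δ (ρ_m − ρ_c)/ρ_m.
h = 24.1 km × 450/3290 = 3.3 km.

3.3 km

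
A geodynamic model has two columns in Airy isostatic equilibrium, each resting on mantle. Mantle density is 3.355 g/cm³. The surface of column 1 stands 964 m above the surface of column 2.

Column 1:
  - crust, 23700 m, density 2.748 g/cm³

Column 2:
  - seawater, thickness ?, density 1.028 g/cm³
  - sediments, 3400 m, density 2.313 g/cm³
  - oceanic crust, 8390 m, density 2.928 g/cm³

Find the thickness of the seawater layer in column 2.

1730 m

Take the compensation level at the base of the deeper column (depth z_c below the surface of column 1) and equate Σ ρ_i t_i down to z_c; mantle fills any gap and the z_c terms cancel.
Column 1: 23700×2.748 + (z_c − 23700)×3.355
Column 2: 964×0 + x×1.028 + 3400×2.313 + 8390×2.928 + (z_c − 964 − 11790 − x)×3.355
The z_c×3.355 term appears on both sides and cancels. Collect the known terms of each column as K = Σ(ρt)_known − 3.355 × (depth of known layers): K_1 = 65127.6 − 3.355×23700 = −14385.9; K_2 = 32430.12 − 3.355×(964 + 11790) = −10359.55.
Balance: K_1 = K_2 − x×(3.355 − 1.028), so x = (K_2 − K_1)/(3.355 − 1.028) = 4026.35/2.327 = 1730 m.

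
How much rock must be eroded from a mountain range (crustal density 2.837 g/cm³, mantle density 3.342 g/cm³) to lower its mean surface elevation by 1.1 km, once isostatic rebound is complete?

7.28 km

Net drop Δ = e − u = e − e ρ_c/ρ_m = e (ρ_m − ρ_c)/ρ_m.
e = Δ ρ_m/(ρ_m − ρ_c) = 1.1 km × 3.342/0.505 = 7.28 km.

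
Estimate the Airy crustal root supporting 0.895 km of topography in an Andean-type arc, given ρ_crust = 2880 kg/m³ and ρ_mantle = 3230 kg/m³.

Equating mass per unit area of the two columns: the weight of the topography is balanced by the buoyancy of the root, ρ_c h = (ρ_m − ρ_c) r.
r = h · ρ_c / (ρ_m − ρ_c) = 0.895 km × 2880 / (3230 − 2880) = 7.36 km.

7.36 km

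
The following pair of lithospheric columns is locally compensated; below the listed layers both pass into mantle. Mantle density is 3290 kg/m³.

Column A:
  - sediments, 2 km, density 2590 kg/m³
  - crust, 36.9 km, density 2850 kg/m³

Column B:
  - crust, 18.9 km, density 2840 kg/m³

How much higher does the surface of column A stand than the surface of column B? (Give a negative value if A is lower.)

2.78 km

For any compensation level in the mantle, the mantle terms cancel and isostasy reduces to e = (Σt_A − Σt_B) − (Σ(ρt)_A − Σ(ρt)_B) / ρ_m.
Σt_A = 38.9 km; Σt_B = 18.9 km; Σ(ρt)_A = 110345; Σ(ρt)_B = 53676 (in km·kg/m³).
e = (38.9 − 18.9) − (110345 − 53676) / 3290 = 2.78 km.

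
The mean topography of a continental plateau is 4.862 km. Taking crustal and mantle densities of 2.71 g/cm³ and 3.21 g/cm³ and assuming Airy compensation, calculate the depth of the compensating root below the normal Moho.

26.4 km

By Archimedes' principle applied to the lithosphere: the weight of the topography is balanced by the buoyancy of the root, ρ_c h = (ρ_m − ρ_c) r.
r = h · ρ_c / (ρ_m − ρ_c) = 4.862 km × 2.71 / (3.21 − 2.71) = 26.4 km.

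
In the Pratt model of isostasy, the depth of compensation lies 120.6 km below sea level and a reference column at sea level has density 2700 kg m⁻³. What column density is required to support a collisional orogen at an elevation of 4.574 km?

2600 kg m⁻³

Pratt balance: ρ_ref D = ρ (D + h).
ρ = ρ_ref D/(D + h) = 2700 × 120.6 km/(120.6 km + 4.574 km) = 2600 kg m⁻³.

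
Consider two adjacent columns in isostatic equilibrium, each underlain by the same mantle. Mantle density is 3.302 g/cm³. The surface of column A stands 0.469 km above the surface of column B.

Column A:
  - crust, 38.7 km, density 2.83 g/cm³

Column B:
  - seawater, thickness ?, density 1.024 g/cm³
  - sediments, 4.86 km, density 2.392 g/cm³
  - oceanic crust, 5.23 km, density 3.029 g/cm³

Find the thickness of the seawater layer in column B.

4.77 km

Take the compensation level at the base of the deeper column (depth z_c below the surface of column A) and equate Σ ρ_i t_i down to z_c; mantle fills any gap and the z_c terms cancel.
Column A: 38.7×2.83 + (z_c − 38.7)×3.302
Column B: 0.469×0 + x×1.024 + 4.86×2.392 + 5.23×3.029 + (z_c − 0.469 − 10.09 − x)×3.302
The z_c×3.302 term appears on both sides and cancels. Collect the known terms of each column as K = Σ(ρt)_known − 3.302 × (depth of known layers): K_A = 109.521 − 3.302×38.7 = −18.2664; K_B = 27.46679 − 3.302×(0.469 + 10.09) = −7.399028.
Balance: K_A = K_B − x×(3.302 − 1.024), so x = (K_B − K_A)/(3.302 − 1.024) = 10.8674/2.278 = 4.77 km.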